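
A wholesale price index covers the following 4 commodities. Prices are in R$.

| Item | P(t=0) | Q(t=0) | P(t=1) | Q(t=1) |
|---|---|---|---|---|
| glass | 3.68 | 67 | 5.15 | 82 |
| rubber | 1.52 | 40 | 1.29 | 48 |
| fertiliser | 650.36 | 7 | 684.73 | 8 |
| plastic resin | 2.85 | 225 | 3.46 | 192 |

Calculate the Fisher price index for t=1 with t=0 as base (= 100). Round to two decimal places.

108.34

Laspeyres component (base-period weights):
ΣP(t=1)Q(t=0) = 5.15×67 + 1.29×40 + 684.73×7 + 3.46×225 = 345.05 + 51.6 + 4793.11 + 778.5 = 5968.26
ΣP(t=0)Q(t=0) = 3.68×67 + 1.52×40 + 650.36×7 + 2.85×225 = 246.56 + 60.8 + 4552.52 + 641.25 = 5501.13
L = 5968.26 / 5501.13 × 100 = 108.4915
Paasche component (current-period weights):
ΣP(t=1)Q(t=1) = 5.15×82 + 1.29×48 + 684.73×8 + 3.46×192 = 422.3 + 61.92 + 5477.84 + 664.32 = 6626.38
ΣP(t=0)Q(t=1) = 3.68×82 + 1.52×48 + 650.36×8 + 2.85×192 = 301.76 + 72.96 + 5202.88 + 547.2 = 6124.8
P = 6626.38 / 6124.8 × 100 = 108.1893
Fisher = √(L × P) = √(108.4915 × 108.1893) = 108.3403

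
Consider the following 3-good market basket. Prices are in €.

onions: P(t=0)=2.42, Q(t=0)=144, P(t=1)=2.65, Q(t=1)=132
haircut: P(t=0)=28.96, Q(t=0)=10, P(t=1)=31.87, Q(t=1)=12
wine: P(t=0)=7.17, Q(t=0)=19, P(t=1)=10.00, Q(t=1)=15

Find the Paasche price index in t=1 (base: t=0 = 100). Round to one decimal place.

Paasche price index uses current-period quantities as weights.
ΣP(t=1)·Q(t=1) = 2.65×132 + 31.87×12 + 10.00×15 = 349.8 + 382.44 + 150 = 882.24
ΣP(t=0)·Q(t=1) = 2.42×132 + 28.96×12 + 7.17×15 = 319.44 + 347.52 + 107.55 = 774.51
Index = 882.24 / 774.51 × 100 = 113.9094

113.9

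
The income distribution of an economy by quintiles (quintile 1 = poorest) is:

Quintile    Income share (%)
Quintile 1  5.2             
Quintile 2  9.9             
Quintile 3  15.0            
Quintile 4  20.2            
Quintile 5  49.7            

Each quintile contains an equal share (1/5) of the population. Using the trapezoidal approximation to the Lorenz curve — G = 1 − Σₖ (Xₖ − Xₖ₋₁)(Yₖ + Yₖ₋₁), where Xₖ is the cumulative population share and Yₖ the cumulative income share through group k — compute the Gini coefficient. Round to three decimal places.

Cumulative income shares Yₖ: 0.0520, 0.1510, 0.3010, 0.5030, 1.0000
Σ (Xₖ−Xₖ₋₁)(Yₖ+Yₖ₋₁) = (1/5)(0.0520+0.0000) + (1/5)(0.1510+0.0520) + (1/5)(0.3010+0.1510) + (1/5)(0.5030+0.3010) + (1/5)(1.0000+0.5030)
  = 0.0104 + 0.0406 + 0.0904 + 0.1608 + 0.3006 = 0.6028
G = 1 − 0.6028 = 0.3972

0.397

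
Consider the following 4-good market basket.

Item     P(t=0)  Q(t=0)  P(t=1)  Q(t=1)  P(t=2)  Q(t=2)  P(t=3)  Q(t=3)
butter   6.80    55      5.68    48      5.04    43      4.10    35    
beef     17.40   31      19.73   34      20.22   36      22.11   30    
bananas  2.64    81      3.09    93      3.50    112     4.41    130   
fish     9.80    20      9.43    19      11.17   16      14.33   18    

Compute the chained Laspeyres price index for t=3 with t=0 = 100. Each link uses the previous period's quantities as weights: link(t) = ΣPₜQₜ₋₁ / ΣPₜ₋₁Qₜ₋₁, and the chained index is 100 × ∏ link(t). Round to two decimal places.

Link t=0→t=1:
ΣP(t=1)Q(t=0) = 5.68×55 + 19.73×31 + 3.09×81 + 9.43×20 = 312.4 + 611.63 + 250.29 + 188.6 = 1362.92
ΣP(t=0)Q(t=0) = 6.80×55 + 17.40×31 + 2.64×81 + 9.80×20 = 374 + 539.4 + 213.84 + 196 = 1323.24
link = 1362.92/1323.24 = 1.029987
Link t=1→t=2:
ΣP(t=2)Q(t=1) = 5.04×48 + 20.22×34 + 3.50×93 + 11.17×19 = 241.92 + 687.48 + 325.5 + 212.23 = 1467.13
ΣP(t=1)Q(t=1) = 5.68×48 + 19.73×34 + 3.09×93 + 9.43×19 = 272.64 + 670.82 + 287.37 + 179.17 = 1410
link = 1467.13/1410 = 1.040518
Link t=2→t=3:
ΣP(t=3)Q(t=2) = 4.10×43 + 22.11×36 + 4.41×112 + 14.33×16 = 176.3 + 795.96 + 493.92 + 229.28 = 1695.46
ΣP(t=2)Q(t=2) = 5.04×43 + 20.22×36 + 3.50×112 + 11.17×16 = 216.72 + 727.92 + 392 + 178.72 = 1515.36
link = 1695.46/1515.36 = 1.118850
Chained index = 100 × 1.029987 × 1.040518 × 1.118850 = 119.9093

119.91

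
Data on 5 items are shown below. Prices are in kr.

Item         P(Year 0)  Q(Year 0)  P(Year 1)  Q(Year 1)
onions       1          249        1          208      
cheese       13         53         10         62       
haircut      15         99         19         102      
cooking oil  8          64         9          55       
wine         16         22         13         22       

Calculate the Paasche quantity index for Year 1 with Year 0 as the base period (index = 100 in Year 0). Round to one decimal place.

Paasche quantity index uses current-period prices as weights.
ΣP(Year 1)·Q(Year 1) = 1×208 + 10×62 + 19×102 + 9×55 + 13×22 = 208 + 620 + 1938 + 495 + 286 = 3547
ΣP(Year 1)·Q(Year 0) = 1×249 + 10×53 + 19×99 + 9×64 + 13×22 = 249 + 530 + 1881 + 576 + 286 = 3522
Index = 3547 / 3522 × 100 = 100.7098

100.7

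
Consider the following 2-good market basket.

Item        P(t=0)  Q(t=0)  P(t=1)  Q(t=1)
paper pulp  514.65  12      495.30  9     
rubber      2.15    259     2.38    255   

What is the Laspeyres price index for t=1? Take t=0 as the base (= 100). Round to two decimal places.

Laspeyres price index uses base-period quantities as weights.
ΣP(t=1)·Q(t=0) = 495.30×12 + 2.38×259 = 5943.6 + 616.42 = 6560.02
ΣP(t=0)·Q(t=0) = 514.65×12 + 2.15×259 = 6175.8 + 556.85 = 6732.65
Index = 6560.02 / 6732.65 × 100 = 97.4359

97.44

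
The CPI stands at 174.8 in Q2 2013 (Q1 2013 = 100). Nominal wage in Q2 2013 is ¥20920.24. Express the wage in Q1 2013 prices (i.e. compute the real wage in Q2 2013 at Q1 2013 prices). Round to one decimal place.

11968.1

Real = Nominal ÷ (Index/100) = 20920.24 ÷ (174.8/100)
     = 20920.24 ÷ 1.748 = 11968.1007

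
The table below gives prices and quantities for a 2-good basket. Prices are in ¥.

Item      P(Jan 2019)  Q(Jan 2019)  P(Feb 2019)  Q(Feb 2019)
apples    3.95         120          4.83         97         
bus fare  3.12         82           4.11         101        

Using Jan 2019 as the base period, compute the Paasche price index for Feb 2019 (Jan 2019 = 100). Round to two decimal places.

126.54

Paasche price index uses current-period quantities as weights.
ΣP(Feb 2019)·Q(Feb 2019) = 4.83×97 + 4.11×101 = 468.51 + 415.11 = 883.62
ΣP(Jan 2019)·Q(Feb 2019) = 3.95×97 + 3.12×101 = 383.15 + 315.12 = 698.27
Index = 883.62 / 698.27 × 100 = 126.5442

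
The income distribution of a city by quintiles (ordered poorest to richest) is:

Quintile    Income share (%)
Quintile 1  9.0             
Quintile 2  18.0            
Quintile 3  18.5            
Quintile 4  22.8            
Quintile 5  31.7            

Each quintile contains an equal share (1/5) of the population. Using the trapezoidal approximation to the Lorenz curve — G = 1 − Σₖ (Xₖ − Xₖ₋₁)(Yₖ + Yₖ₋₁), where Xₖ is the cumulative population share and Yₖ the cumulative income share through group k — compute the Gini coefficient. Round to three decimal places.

Cumulative income shares Yₖ: 0.0900, 0.2700, 0.4550, 0.6830, 1.0000
Σ (Xₖ−Xₖ₋₁)(Yₖ+Yₖ₋₁) = (1/5)(0.0900+0.0000) + (1/5)(0.2700+0.0900) + (1/5)(0.4550+0.2700) + (1/5)(0.6830+0.4550) + (1/5)(1.0000+0.6830)
  = 0.0180 + 0.0720 + 0.1450 + 0.2276 + 0.3366 = 0.7992
G = 1 − 0.7992 = 0.2008

0.201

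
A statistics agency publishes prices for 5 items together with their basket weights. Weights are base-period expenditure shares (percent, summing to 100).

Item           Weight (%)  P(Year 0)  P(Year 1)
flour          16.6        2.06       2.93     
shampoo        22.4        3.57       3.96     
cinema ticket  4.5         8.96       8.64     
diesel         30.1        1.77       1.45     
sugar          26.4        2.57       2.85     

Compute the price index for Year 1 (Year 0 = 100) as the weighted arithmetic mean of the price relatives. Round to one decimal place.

flour: 16.6 × (2.93/2.06) = 16.6 × 1.422330 = 23.6107
shampoo: 22.4 × (3.96/3.57) = 22.4 × 1.109244 = 24.8471
cinema ticket: 4.5 × (8.64/8.96) = 4.5 × 0.964286 = 4.3393
diesel: 30.1 × (1.45/1.77) = 30.1 × 0.819209 = 24.6582
sugar: 26.4 × (2.85/2.57) = 26.4 × 1.108949 = 29.2763
Index = Σ wᵢ·(p₁ᵢ/p₀ᵢ) = 23.6107 + 24.8471 + 4.3393 + 24.6582 + 29.2763 = 106.7315

106.7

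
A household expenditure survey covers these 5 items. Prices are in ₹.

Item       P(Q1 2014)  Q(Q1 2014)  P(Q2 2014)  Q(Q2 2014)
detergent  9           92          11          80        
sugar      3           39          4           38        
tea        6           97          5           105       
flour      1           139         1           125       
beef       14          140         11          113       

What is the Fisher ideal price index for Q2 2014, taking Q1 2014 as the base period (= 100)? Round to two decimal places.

Laspeyres component (base-period weights):
ΣP(Q2 2014)Q(Q1 2014) = 11×92 + 4×39 + 5×97 + 1×139 + 11×140 = 1012 + 156 + 485 + 139 + 1540 = 3332
ΣP(Q1 2014)Q(Q1 2014) = 9×92 + 3×39 + 6×97 + 1×139 + 14×140 = 828 + 117 + 582 + 139 + 1960 = 3626
L = 3332 / 3626 × 100 = 91.8919
Paasche component (current-period weights):
ΣP(Q2 2014)Q(Q2 2014) = 11×80 + 4×38 + 5×105 + 1×125 + 11×113 = 880 + 152 + 525 + 125 + 1243 = 2925
ΣP(Q1 2014)Q(Q2 2014) = 9×80 + 3×38 + 6×105 + 1×125 + 14×113 = 720 + 114 + 630 + 125 + 1582 = 3171
P = 2925 / 3171 × 100 = 92.2422
Fisher = √(L × P) = √(91.8919 × 92.2422) = 92.0669

92.07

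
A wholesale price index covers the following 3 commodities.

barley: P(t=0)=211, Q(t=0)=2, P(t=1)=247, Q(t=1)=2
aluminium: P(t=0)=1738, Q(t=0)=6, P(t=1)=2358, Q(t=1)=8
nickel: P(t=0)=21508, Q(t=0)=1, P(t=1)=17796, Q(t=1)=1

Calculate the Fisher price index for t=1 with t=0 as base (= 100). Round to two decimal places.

101.95

Laspeyres component (base-period weights):
ΣP(t=1)Q(t=0) = 247×2 + 2358×6 + 17796×1 = 494 + 14148 + 17796 = 32438
ΣP(t=0)Q(t=0) = 211×2 + 1738×6 + 21508×1 = 422 + 10428 + 21508 = 32358
L = 32438 / 32358 × 100 = 100.2472
Paasche component (current-period weights):
ΣP(t=1)Q(t=1) = 247×2 + 2358×8 + 17796×1 = 494 + 18864 + 17796 = 37154
ΣP(t=0)Q(t=1) = 211×2 + 1738×8 + 21508×1 = 422 + 13904 + 21508 = 35834
P = 37154 / 35834 × 100 = 103.6837
Fisher = √(L × P) = √(100.2472 × 103.6837) = 101.9510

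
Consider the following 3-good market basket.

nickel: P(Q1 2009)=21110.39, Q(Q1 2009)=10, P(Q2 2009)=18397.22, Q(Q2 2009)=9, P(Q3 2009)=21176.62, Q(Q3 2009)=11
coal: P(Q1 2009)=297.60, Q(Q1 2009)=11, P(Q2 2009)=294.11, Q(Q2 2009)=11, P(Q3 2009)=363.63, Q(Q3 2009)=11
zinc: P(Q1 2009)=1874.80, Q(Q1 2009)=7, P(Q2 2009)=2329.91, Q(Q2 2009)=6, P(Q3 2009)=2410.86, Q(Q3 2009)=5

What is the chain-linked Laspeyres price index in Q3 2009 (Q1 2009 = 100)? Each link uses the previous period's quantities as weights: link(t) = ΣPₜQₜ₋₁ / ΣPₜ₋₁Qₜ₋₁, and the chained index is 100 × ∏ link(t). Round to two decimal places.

Link Q1 2009→Q2 2009:
ΣP(Q2 2009)Q(Q1 2009) = 18397.22×10 + 294.11×11 + 2329.91×7 = 183972.2 + 3235.21 + 16309.37 = 203516.78
ΣP(Q1 2009)Q(Q1 2009) = 21110.39×10 + 297.60×11 + 1874.80×7 = 211103.9 + 3273.6 + 13123.6 = 227501.1
link = 203516.78/227501.1 = 0.894575
Link Q2 2009→Q3 2009:
ΣP(Q3 2009)Q(Q2 2009) = 21176.62×9 + 363.63×11 + 2410.86×6 = 190589.58 + 3999.93 + 14465.16 = 209054.67
ΣP(Q2 2009)Q(Q2 2009) = 18397.22×9 + 294.11×11 + 2329.91×6 = 165574.98 + 3235.21 + 13979.46 = 182789.65
link = 209054.67/182789.65 = 1.143690
Chained index = 100 × 0.894575 × 1.143690 = 102.3116

102.31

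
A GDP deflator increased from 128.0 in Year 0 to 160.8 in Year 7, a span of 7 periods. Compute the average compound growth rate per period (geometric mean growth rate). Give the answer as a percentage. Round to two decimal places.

Growth factor = (160.8/128.0)^(1/7) = (1.256250)^(1/7) = 1.033127
Growth rate = 1.033127 − 1 = 0.033127 = 3.3127%

3.31%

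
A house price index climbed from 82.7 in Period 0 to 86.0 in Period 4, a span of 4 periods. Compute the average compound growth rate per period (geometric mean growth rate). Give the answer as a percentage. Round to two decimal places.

Growth factor = (86.0/82.7)^(1/4) = (1.039903)^(1/4) = 1.009830
Growth rate = 1.009830 − 1 = 0.009830 = 0.9830%

0.98%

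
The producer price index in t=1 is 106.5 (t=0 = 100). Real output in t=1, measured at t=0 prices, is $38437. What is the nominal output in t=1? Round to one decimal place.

40935.4

Nominal = Real × (Index/100) = 38437 × (106.5/100)
        = 38437 × 1.065 = 40935.4050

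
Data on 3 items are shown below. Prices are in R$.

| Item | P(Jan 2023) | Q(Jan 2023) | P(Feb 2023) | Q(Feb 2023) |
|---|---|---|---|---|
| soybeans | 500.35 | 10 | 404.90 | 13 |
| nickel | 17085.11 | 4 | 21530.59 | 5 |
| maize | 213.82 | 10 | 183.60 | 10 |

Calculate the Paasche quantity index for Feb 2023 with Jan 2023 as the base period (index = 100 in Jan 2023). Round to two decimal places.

124.72

Paasche quantity index uses current-period prices as weights.
ΣP(Feb 2023)·Q(Feb 2023) = 404.90×13 + 21530.59×5 + 183.60×10 = 5263.7 + 107652.95 + 1836 = 114752.65
ΣP(Feb 2023)·Q(Jan 2023) = 404.90×10 + 21530.59×4 + 183.60×10 = 4049 + 86122.36 + 1836 = 92007.36
Index = 114752.65 / 92007.36 × 100 = 124.7212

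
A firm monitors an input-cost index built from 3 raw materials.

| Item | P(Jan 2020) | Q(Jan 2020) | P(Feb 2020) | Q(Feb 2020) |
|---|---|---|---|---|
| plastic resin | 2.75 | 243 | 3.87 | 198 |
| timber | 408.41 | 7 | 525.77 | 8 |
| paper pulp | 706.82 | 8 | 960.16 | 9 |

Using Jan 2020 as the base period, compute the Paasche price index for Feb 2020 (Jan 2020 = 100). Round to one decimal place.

Paasche price index uses current-period quantities as weights.
ΣP(Feb 2020)·Q(Feb 2020) = 3.87×198 + 525.77×8 + 960.16×9 = 766.26 + 4206.16 + 8641.44 = 13613.86
ΣP(Jan 2020)·Q(Feb 2020) = 2.75×198 + 408.41×8 + 706.82×9 = 544.5 + 3267.28 + 6361.38 = 10173.16
Index = 13613.86 / 10173.16 × 100 = 133.8213

133.8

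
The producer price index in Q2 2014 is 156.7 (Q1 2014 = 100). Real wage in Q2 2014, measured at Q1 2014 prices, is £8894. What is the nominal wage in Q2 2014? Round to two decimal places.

Nominal = Real × (Index/100) = 8894 × (156.7/100)
        = 8894 × 1.567 = 13936.8980

13936.90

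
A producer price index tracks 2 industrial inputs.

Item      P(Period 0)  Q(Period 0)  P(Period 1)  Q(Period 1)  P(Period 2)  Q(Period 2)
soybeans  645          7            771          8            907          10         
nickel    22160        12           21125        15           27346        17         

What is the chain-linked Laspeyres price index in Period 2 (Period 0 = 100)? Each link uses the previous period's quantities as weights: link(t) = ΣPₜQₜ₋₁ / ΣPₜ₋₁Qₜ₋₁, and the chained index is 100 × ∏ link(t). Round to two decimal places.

123.71

Link Period 0→Period 1:
ΣP(Period 1)Q(Period 0) = 771×7 + 21125×12 = 5397 + 253500 = 258897
ΣP(Period 0)Q(Period 0) = 645×7 + 22160×12 = 4515 + 265920 = 270435
link = 258897/270435 = 0.957335
Link Period 1→Period 2:
ΣP(Period 2)Q(Period 1) = 907×8 + 27346×15 = 7256 + 410190 = 417446
ΣP(Period 1)Q(Period 1) = 771×8 + 21125×15 = 6168 + 316875 = 323043
link = 417446/323043 = 1.292230
Chained index = 100 × 0.957335 × 1.292230 = 123.7098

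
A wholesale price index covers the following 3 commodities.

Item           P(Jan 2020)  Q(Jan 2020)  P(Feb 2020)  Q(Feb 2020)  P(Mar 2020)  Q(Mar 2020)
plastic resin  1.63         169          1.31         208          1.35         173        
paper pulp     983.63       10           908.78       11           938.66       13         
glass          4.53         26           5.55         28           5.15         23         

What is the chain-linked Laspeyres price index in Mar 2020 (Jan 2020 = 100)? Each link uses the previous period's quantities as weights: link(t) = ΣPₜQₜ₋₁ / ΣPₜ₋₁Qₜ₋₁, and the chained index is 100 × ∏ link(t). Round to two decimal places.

Link Jan 2020→Feb 2020:
ΣP(Feb 2020)Q(Jan 2020) = 1.31×169 + 908.78×10 + 5.55×26 = 221.39 + 9087.8 + 144.3 = 9453.49
ΣP(Jan 2020)Q(Jan 2020) = 1.63×169 + 983.63×10 + 4.53×26 = 275.47 + 9836.3 + 117.78 = 10229.55
link = 9453.49/10229.55 = 0.924135
Link Feb 2020→Mar 2020:
ΣP(Mar 2020)Q(Feb 2020) = 1.35×208 + 938.66×11 + 5.15×28 = 280.8 + 10325.26 + 144.2 = 10750.26
ΣP(Feb 2020)Q(Feb 2020) = 1.31×208 + 908.78×11 + 5.55×28 = 272.48 + 9996.58 + 155.4 = 10424.46
link = 10750.26/10424.46 = 1.031253
Chained index = 100 × 0.924135 × 1.031253 = 95.3018

95.30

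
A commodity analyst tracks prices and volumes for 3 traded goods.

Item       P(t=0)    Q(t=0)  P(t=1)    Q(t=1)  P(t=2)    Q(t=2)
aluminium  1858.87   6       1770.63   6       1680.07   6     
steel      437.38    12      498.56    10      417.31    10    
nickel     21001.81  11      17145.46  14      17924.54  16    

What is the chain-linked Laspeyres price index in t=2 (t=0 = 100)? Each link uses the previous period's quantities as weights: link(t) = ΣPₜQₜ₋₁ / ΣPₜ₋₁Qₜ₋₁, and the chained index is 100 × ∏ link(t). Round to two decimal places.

86.04

Link t=0→t=1:
ΣP(t=1)Q(t=0) = 1770.63×6 + 498.56×12 + 17145.46×11 = 10623.78 + 5982.72 + 188600.06 = 205206.56
ΣP(t=0)Q(t=0) = 1858.87×6 + 437.38×12 + 21001.81×11 = 11153.22 + 5248.56 + 231019.91 = 247421.69
link = 205206.56/247421.69 = 0.829380
Link t=1→t=2:
ΣP(t=2)Q(t=1) = 1680.07×6 + 417.31×10 + 17924.54×14 = 10080.42 + 4173.1 + 250943.56 = 265197.08
ΣP(t=1)Q(t=1) = 1770.63×6 + 498.56×10 + 17145.46×14 = 10623.78 + 4985.6 + 240036.44 = 255645.82
link = 265197.08/255645.82 = 1.037361
Chained index = 100 × 0.829380 × 1.037361 = 86.0367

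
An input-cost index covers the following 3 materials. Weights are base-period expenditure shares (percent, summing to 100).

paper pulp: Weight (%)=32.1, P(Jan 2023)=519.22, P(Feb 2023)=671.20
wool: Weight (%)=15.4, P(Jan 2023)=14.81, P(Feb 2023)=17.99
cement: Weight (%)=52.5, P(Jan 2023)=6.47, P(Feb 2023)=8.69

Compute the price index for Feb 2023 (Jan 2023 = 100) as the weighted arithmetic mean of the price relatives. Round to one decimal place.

paper pulp: 32.1 × (671.20/519.22) = 32.1 × 1.292708 = 41.4959
wool: 15.4 × (17.99/14.81) = 15.4 × 1.214720 = 18.7067
cement: 52.5 × (8.69/6.47) = 52.5 × 1.343122 = 70.5139
Index = Σ wᵢ·(p₁ᵢ/p₀ᵢ) = 41.4959 + 18.7067 + 70.5139 = 130.7165

130.7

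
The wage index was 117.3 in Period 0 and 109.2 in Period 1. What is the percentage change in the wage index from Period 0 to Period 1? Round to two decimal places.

-6.91%

Change = (109.2 − 117.3) / 117.3 × 100
       = -8.1 / 117.3 × 100 = -6.9054%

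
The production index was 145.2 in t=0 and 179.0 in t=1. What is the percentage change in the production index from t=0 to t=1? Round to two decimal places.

23.28%

Change = (179.0 − 145.2) / 145.2 × 100
       = 33.8 / 145.2 × 100 = 23.2782%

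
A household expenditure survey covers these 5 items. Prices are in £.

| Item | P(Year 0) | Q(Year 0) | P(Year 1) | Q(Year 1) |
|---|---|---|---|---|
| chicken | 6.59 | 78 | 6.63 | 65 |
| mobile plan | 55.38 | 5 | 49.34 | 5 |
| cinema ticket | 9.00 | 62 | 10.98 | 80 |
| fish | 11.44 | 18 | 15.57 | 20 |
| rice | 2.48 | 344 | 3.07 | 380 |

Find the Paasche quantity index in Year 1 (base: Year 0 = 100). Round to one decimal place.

Paasche quantity index uses current-period prices as weights.
ΣP(Year 1)·Q(Year 1) = 6.63×65 + 49.34×5 + 10.98×80 + 15.57×20 + 3.07×380 = 430.95 + 246.7 + 878.4 + 311.4 + 1166.6 = 3034.05
ΣP(Year 1)·Q(Year 0) = 6.63×78 + 49.34×5 + 10.98×62 + 15.57×18 + 3.07×344 = 517.14 + 246.7 + 680.76 + 280.26 + 1056.08 = 2780.94
Index = 3034.05 / 2780.94 × 100 = 109.1016

109.1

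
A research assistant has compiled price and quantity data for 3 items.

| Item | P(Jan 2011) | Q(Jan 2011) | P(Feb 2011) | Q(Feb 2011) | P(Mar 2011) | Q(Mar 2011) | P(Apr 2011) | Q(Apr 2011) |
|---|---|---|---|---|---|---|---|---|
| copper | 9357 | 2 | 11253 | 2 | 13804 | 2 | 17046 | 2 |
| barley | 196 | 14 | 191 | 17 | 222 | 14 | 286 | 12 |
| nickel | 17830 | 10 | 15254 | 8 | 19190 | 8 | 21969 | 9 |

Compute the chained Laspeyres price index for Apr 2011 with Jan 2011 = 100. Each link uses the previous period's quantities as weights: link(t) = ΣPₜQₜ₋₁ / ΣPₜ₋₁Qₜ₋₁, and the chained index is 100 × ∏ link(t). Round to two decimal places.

129.20

Link Jan 2011→Feb 2011:
ΣP(Feb 2011)Q(Jan 2011) = 11253×2 + 191×14 + 15254×10 = 22506 + 2674 + 152540 = 177720
ΣP(Jan 2011)Q(Jan 2011) = 9357×2 + 196×14 + 17830×10 = 18714 + 2744 + 178300 = 199758
link = 177720/199758 = 0.889677
Link Feb 2011→Mar 2011:
ΣP(Mar 2011)Q(Feb 2011) = 13804×2 + 222×17 + 19190×8 = 27608 + 3774 + 153520 = 184902
ΣP(Feb 2011)Q(Feb 2011) = 11253×2 + 191×17 + 15254×8 = 22506 + 3247 + 122032 = 147785
link = 184902/147785 = 1.251155
Link Mar 2011→Apr 2011:
ΣP(Apr 2011)Q(Mar 2011) = 17046×2 + 286×14 + 21969×8 = 34092 + 4004 + 175752 = 213848
ΣP(Mar 2011)Q(Mar 2011) = 13804×2 + 222×14 + 19190×8 = 27608 + 3108 + 153520 = 184236
link = 213848/184236 = 1.160729
Chained index = 100 × 0.889677 × 1.251155 × 1.160729 = 129.2034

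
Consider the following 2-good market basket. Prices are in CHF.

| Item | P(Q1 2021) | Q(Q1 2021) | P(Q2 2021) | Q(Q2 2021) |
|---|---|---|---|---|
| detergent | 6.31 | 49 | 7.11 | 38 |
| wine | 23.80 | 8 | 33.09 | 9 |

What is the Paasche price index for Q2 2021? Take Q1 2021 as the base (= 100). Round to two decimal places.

Paasche price index uses current-period quantities as weights.
ΣP(Q2 2021)·Q(Q2 2021) = 7.11×38 + 33.09×9 = 270.18 + 297.81 = 567.99
ΣP(Q1 2021)·Q(Q2 2021) = 6.31×38 + 23.80×9 = 239.78 + 214.2 = 453.98
Index = 567.99 / 453.98 × 100 = 125.1134

125.11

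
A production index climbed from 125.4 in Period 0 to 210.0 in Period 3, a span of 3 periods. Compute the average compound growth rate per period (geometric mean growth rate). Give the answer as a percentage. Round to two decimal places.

18.75%

Growth factor = (210.0/125.4)^(1/3) = (1.674641)^(1/3) = 1.187519
Growth rate = 1.187519 − 1 = 0.187519 = 18.7519%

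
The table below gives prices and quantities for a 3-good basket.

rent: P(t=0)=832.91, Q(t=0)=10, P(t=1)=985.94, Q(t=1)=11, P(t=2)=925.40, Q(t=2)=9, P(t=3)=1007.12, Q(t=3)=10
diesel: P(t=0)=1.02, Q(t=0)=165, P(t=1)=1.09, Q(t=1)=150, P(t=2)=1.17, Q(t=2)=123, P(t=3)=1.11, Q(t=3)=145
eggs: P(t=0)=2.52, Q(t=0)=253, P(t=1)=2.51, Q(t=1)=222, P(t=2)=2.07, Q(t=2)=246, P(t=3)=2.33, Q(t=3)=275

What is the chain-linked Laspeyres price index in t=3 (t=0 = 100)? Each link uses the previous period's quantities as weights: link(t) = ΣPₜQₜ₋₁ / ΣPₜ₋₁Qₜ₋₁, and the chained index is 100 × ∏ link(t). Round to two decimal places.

118.89

Link t=0→t=1:
ΣP(t=1)Q(t=0) = 985.94×10 + 1.09×165 + 2.51×253 = 9859.4 + 179.85 + 635.03 = 10674.28
ΣP(t=0)Q(t=0) = 832.91×10 + 1.02×165 + 2.52×253 = 8329.1 + 168.3 + 637.56 = 9134.96
link = 10674.28/9134.96 = 1.168509
Link t=1→t=2:
ΣP(t=2)Q(t=1) = 925.40×11 + 1.17×150 + 2.07×222 = 10179.4 + 175.5 + 459.54 = 10814.44
ΣP(t=1)Q(t=1) = 985.94×11 + 1.09×150 + 2.51×222 = 10845.34 + 163.5 + 557.22 = 11566.06
link = 10814.44/11566.06 = 0.935015
Link t=2→t=3:
ΣP(t=3)Q(t=2) = 1007.12×9 + 1.11×123 + 2.33×246 = 9064.08 + 136.53 + 573.18 = 9773.79
ΣP(t=2)Q(t=2) = 925.40×9 + 1.17×123 + 2.07×246 = 8328.6 + 143.91 + 509.22 = 8981.73
link = 9773.79/8981.73 = 1.088186
Chained index = 100 × 1.168509 × 0.935015 × 1.088186 = 118.8922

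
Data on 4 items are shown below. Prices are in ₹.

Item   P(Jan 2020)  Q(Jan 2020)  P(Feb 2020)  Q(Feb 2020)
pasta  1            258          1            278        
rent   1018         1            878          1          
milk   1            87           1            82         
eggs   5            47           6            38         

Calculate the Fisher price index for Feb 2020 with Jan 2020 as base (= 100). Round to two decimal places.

93.84

Laspeyres component (base-period weights):
ΣP(Feb 2020)Q(Jan 2020) = 1×258 + 878×1 + 1×87 + 6×47 = 258 + 878 + 87 + 282 = 1505
ΣP(Jan 2020)Q(Jan 2020) = 1×258 + 1018×1 + 1×87 + 5×47 = 258 + 1018 + 87 + 235 = 1598
L = 1505 / 1598 × 100 = 94.1802
Paasche component (current-period weights):
ΣP(Feb 2020)Q(Feb 2020) = 1×278 + 878×1 + 1×82 + 6×38 = 278 + 878 + 82 + 228 = 1466
ΣP(Jan 2020)Q(Feb 2020) = 1×278 + 1018×1 + 1×82 + 5×38 = 278 + 1018 + 82 + 190 = 1568
P = 1466 / 1568 × 100 = 93.4949
Fisher = √(L × P) = √(94.1802 × 93.4949) = 93.8369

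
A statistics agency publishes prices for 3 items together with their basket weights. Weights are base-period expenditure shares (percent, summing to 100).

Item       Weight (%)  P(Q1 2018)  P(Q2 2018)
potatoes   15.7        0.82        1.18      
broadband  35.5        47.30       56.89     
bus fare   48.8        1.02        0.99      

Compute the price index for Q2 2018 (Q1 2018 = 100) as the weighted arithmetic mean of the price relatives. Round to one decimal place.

112.7

potatoes: 15.7 × (1.18/0.82) = 15.7 × 1.439024 = 22.5927
broadband: 35.5 × (56.89/47.30) = 35.5 × 1.202748 = 42.6976
bus fare: 48.8 × (0.99/1.02) = 48.8 × 0.970588 = 47.3647
Index = Σ wᵢ·(p₁ᵢ/p₀ᵢ) = 22.5927 + 42.6976 + 47.3647 = 112.6550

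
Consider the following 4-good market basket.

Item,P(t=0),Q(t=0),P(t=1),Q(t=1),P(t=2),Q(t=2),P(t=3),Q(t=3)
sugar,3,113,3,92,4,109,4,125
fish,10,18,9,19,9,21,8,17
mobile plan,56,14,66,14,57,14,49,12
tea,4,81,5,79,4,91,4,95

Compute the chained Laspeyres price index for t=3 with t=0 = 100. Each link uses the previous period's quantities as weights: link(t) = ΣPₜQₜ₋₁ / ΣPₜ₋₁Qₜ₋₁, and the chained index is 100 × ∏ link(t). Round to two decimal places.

97.44

Link t=0→t=1:
ΣP(t=1)Q(t=0) = 3×113 + 9×18 + 66×14 + 5×81 = 339 + 162 + 924 + 405 = 1830
ΣP(t=0)Q(t=0) = 3×113 + 10×18 + 56×14 + 4×81 = 339 + 180 + 784 + 324 = 1627
link = 1830/1627 = 1.124770
Link t=1→t=2:
ΣP(t=2)Q(t=1) = 4×92 + 9×19 + 57×14 + 4×79 = 368 + 171 + 798 + 316 = 1653
ΣP(t=1)Q(t=1) = 3×92 + 9×19 + 66×14 + 5×79 = 276 + 171 + 924 + 395 = 1766
link = 1653/1766 = 0.936014
Link t=2→t=3:
ΣP(t=3)Q(t=2) = 4×109 + 8×21 + 49×14 + 4×91 = 436 + 168 + 686 + 364 = 1654
ΣP(t=2)Q(t=2) = 4×109 + 9×21 + 57×14 + 4×91 = 436 + 189 + 798 + 364 = 1787
link = 1654/1787 = 0.925574
Chained index = 100 × 1.124770 × 0.936014 × 0.925574 = 97.4443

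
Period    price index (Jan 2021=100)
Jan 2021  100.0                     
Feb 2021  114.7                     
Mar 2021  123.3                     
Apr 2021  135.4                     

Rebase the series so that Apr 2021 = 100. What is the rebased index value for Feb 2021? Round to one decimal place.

84.7

Rebased(Feb 2021) = 114.7 / 135.4 × 100 = 84.7120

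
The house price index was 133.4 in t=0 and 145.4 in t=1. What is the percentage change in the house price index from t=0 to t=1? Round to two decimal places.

Change = (145.4 − 133.4) / 133.4 × 100
       = 12.0 / 133.4 × 100 = 8.9955%

9.00%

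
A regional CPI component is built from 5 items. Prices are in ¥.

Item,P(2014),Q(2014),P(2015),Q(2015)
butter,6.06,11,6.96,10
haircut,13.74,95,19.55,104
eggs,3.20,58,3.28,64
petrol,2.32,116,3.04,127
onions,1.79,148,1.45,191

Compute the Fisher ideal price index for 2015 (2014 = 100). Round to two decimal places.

Laspeyres component (base-period weights):
ΣP(2015)Q(2014) = 6.96×11 + 19.55×95 + 3.28×58 + 3.04×116 + 1.45×148 = 76.56 + 1857.25 + 190.24 + 352.64 + 214.6 = 2691.29
ΣP(2014)Q(2014) = 6.06×11 + 13.74×95 + 3.20×58 + 2.32×116 + 1.79×148 = 66.66 + 1305.3 + 185.6 + 269.12 + 264.92 = 2091.6
L = 2691.29 / 2091.6 × 100 = 128.6714
Paasche component (current-period weights):
ΣP(2015)Q(2015) = 6.96×10 + 19.55×104 + 3.28×64 + 3.04×127 + 1.45×191 = 69.6 + 2033.2 + 209.92 + 386.08 + 276.95 = 2975.75
ΣP(2014)Q(2015) = 6.06×10 + 13.74×104 + 3.20×64 + 2.32×127 + 1.79×191 = 60.6 + 1428.96 + 204.8 + 294.64 + 341.89 = 2330.89
P = 2975.75 / 2330.89 × 100 = 127.6658
Fisher = √(L × P) = √(128.6714 × 127.6658) = 128.1676

128.17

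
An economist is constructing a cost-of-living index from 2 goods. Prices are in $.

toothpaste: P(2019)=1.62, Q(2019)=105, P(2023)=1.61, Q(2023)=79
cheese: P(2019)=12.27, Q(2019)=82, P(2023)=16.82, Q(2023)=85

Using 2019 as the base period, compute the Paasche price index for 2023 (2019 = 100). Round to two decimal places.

132.96

Paasche price index uses current-period quantities as weights.
ΣP(2023)·Q(2023) = 1.61×79 + 16.82×85 = 127.19 + 1429.7 = 1556.89
ΣP(2019)·Q(2023) = 1.62×79 + 12.27×85 = 127.98 + 1042.95 = 1170.93
Index = 1556.89 / 1170.93 × 100 = 132.9618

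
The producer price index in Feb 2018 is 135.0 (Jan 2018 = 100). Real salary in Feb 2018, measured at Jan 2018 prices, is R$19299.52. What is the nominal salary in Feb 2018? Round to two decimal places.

Nominal = Real × (Index/100) = 19299.52 × (135.0/100)
        = 19299.52 × 1.350 = 26054.3520

26054.35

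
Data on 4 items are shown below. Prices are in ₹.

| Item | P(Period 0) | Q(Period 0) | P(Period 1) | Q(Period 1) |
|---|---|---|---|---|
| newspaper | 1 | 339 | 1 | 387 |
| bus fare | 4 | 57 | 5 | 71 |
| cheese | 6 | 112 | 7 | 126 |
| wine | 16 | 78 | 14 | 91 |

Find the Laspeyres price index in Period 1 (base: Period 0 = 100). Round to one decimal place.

Laspeyres price index uses base-period quantities as weights.
ΣP(Period 1)·Q(Period 0) = 1×339 + 5×57 + 7×112 + 14×78 = 339 + 285 + 784 + 1092 = 2500
ΣP(Period 0)·Q(Period 0) = 1×339 + 4×57 + 6×112 + 16×78 = 339 + 228 + 672 + 1248 = 2487
Index = 2500 / 2487 × 100 = 100.5227

100.5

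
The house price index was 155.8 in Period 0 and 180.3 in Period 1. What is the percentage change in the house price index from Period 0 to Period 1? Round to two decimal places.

15.73%

Change = (180.3 − 155.8) / 155.8 × 100
       = 24.5 / 155.8 × 100 = 15.7253%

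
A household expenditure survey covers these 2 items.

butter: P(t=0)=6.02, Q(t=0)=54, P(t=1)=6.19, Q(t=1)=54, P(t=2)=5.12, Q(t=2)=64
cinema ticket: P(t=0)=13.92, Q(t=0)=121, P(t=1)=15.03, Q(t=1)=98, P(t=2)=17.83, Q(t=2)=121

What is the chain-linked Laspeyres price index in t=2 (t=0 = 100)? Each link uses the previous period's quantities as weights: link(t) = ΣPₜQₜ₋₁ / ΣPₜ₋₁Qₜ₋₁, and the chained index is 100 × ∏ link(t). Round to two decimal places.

Link t=0→t=1:
ΣP(t=1)Q(t=0) = 6.19×54 + 15.03×121 = 334.26 + 1818.63 = 2152.89
ΣP(t=0)Q(t=0) = 6.02×54 + 13.92×121 = 325.08 + 1684.32 = 2009.4
link = 2152.89/2009.4 = 1.071409
Link t=1→t=2:
ΣP(t=2)Q(t=1) = 5.12×54 + 17.83×98 = 276.48 + 1747.34 = 2023.82
ΣP(t=1)Q(t=1) = 6.19×54 + 15.03×98 = 334.26 + 1472.94 = 1807.2
link = 2023.82/1807.2 = 1.119865
Chained index = 100 × 1.071409 × 1.119865 = 119.9834

119.98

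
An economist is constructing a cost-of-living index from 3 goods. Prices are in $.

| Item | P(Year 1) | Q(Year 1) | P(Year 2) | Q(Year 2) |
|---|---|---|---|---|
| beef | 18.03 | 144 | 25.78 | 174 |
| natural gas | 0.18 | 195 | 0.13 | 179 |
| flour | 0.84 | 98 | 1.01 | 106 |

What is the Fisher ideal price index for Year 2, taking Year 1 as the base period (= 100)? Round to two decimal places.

Laspeyres component (base-period weights):
ΣP(Year 2)Q(Year 1) = 25.78×144 + 0.13×195 + 1.01×98 = 3712.32 + 25.35 + 98.98 = 3836.65
ΣP(Year 1)Q(Year 1) = 18.03×144 + 0.18×195 + 0.84×98 = 2596.32 + 35.1 + 82.32 = 2713.74
L = 3836.65 / 2713.74 × 100 = 141.3787
Paasche component (current-period weights):
ΣP(Year 2)Q(Year 2) = 25.78×174 + 0.13×179 + 1.01×106 = 4485.72 + 23.27 + 107.06 = 4616.05
ΣP(Year 1)Q(Year 2) = 18.03×174 + 0.18×179 + 0.84×106 = 3137.22 + 32.22 + 89.04 = 3258.48
P = 4616.05 / 3258.48 × 100 = 141.6627
Fisher = √(L × P) = √(141.3787 × 141.6627) = 141.5206

141.52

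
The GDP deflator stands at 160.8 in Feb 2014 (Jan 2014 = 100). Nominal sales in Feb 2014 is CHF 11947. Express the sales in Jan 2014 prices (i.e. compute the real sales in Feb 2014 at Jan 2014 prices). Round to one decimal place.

Real = Nominal ÷ (Index/100) = 11947 ÷ (160.8/100)
     = 11947 ÷ 1.608 = 7429.7264

7429.7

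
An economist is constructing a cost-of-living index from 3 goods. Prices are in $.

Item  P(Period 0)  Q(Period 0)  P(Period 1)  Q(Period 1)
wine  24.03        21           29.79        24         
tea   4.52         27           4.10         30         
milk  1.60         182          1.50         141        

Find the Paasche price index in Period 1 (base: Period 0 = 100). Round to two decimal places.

Paasche price index uses current-period quantities as weights.
ΣP(Period 1)·Q(Period 1) = 29.79×24 + 4.10×30 + 1.50×141 = 714.96 + 123 + 211.5 = 1049.46
ΣP(Period 0)·Q(Period 1) = 24.03×24 + 4.52×30 + 1.60×141 = 576.72 + 135.6 + 225.6 = 937.92
Index = 1049.46 / 937.92 × 100 = 111.8923

111.89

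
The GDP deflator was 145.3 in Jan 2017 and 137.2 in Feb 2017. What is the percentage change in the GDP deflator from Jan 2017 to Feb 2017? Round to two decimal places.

-5.57%

Change = (137.2 − 145.3) / 145.3 × 100
       = -8.1 / 145.3 × 100 = -5.5747%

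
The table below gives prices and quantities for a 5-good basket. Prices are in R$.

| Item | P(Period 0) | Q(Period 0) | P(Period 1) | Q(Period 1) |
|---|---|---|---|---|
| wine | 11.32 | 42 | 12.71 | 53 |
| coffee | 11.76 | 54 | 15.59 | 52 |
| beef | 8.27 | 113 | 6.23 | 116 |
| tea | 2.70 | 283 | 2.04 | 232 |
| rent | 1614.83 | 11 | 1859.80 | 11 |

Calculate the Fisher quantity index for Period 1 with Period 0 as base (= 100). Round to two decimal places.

100.02

Laspeyres component (base-period weights):
ΣP(Period 0)Q(Period 1) = 11.32×53 + 11.76×52 + 8.27×116 + 2.70×232 + 1614.83×11 = 599.96 + 611.52 + 959.32 + 626.4 + 17763.13 = 20560.33
ΣP(Period 0)Q(Period 0) = 11.32×42 + 11.76×54 + 8.27×113 + 2.70×283 + 1614.83×11 = 475.44 + 635.04 + 934.51 + 764.1 + 17763.13 = 20572.22
L = 20560.33 / 20572.22 × 100 = 99.9422
Paasche component (current-period weights):
ΣP(Period 1)Q(Period 1) = 12.71×53 + 15.59×52 + 6.23×116 + 2.04×232 + 1859.80×11 = 673.63 + 810.68 + 722.68 + 473.28 + 20457.8 = 23138.07
ΣP(Period 1)Q(Period 0) = 12.71×42 + 15.59×54 + 6.23×113 + 2.04×283 + 1859.80×11 = 533.82 + 841.86 + 703.99 + 577.32 + 20457.8 = 23114.79
P = 23138.07 / 23114.79 × 100 = 100.1007
Fisher = √(L × P) = √(99.9422 × 100.1007) = 100.0214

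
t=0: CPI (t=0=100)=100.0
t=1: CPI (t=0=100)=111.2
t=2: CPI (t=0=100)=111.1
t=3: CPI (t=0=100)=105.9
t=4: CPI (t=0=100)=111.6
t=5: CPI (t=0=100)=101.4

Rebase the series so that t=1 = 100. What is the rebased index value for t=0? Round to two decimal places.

Rebased(t=0) = 100.0 / 111.2 × 100 = 89.9281

89.93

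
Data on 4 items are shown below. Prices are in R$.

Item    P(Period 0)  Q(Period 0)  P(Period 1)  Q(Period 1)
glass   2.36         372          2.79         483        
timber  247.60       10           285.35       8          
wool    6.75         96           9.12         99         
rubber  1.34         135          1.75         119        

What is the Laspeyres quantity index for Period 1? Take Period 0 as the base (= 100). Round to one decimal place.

94.4

Laspeyres quantity index uses base-period prices as weights.
ΣP(Period 0)·Q(Period 1) = 2.36×483 + 247.60×8 + 6.75×99 + 1.34×119 = 1139.88 + 1980.8 + 668.25 + 159.46 = 3948.39
ΣP(Period 0)·Q(Period 0) = 2.36×372 + 247.60×10 + 6.75×96 + 1.34×135 = 877.92 + 2476 + 648 + 180.9 = 4182.82
Index = 3948.39 / 4182.82 × 100 = 94.3954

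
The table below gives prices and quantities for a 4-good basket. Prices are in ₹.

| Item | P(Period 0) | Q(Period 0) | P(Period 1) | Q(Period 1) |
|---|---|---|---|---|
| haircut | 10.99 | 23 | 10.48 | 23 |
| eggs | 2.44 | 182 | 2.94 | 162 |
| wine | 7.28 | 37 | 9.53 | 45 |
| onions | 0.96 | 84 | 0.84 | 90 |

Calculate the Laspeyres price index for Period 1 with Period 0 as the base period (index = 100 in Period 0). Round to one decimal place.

114.6

Laspeyres price index uses base-period quantities as weights.
ΣP(Period 1)·Q(Period 0) = 10.48×23 + 2.94×182 + 9.53×37 + 0.84×84 = 241.04 + 535.08 + 352.61 + 70.56 = 1199.29
ΣP(Period 0)·Q(Period 0) = 10.99×23 + 2.44×182 + 7.28×37 + 0.96×84 = 252.77 + 444.08 + 269.36 + 80.64 = 1046.85
Index = 1199.29 / 1046.85 × 100 = 114.5618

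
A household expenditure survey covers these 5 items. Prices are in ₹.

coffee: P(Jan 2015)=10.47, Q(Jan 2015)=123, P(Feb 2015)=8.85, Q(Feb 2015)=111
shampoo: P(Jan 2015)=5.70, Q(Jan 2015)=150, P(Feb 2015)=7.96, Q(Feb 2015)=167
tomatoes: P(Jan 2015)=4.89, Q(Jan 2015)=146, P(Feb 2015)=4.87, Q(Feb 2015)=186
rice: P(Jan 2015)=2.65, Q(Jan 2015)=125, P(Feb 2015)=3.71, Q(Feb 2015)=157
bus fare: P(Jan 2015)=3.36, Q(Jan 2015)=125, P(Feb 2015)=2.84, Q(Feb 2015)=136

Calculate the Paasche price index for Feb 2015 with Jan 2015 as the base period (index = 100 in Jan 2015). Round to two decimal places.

107.43

Paasche price index uses current-period quantities as weights.
ΣP(Feb 2015)·Q(Feb 2015) = 8.85×111 + 7.96×167 + 4.87×186 + 3.71×157 + 2.84×136 = 982.35 + 1329.32 + 905.82 + 582.47 + 386.24 = 4186.2
ΣP(Jan 2015)·Q(Feb 2015) = 10.47×111 + 5.70×167 + 4.89×186 + 2.65×157 + 3.36×136 = 1162.17 + 951.9 + 909.54 + 416.05 + 456.96 = 3896.62
Index = 4186.2 / 3896.62 × 100 = 107.4316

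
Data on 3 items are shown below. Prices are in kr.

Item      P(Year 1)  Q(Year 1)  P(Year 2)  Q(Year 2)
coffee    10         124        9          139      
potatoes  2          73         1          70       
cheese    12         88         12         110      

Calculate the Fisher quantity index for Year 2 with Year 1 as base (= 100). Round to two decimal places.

117.17

Laspeyres component (base-period weights):
ΣP(Year 1)Q(Year 2) = 10×139 + 2×70 + 12×110 = 1390 + 140 + 1320 = 2850
ΣP(Year 1)Q(Year 1) = 10×124 + 2×73 + 12×88 = 1240 + 146 + 1056 = 2442
L = 2850 / 2442 × 100 = 116.7076
Paasche component (current-period weights):
ΣP(Year 2)Q(Year 2) = 9×139 + 1×70 + 12×110 = 1251 + 70 + 1320 = 2641
ΣP(Year 2)Q(Year 1) = 9×124 + 1×73 + 12×88 = 1116 + 73 + 1056 = 2245
P = 2641 / 2245 × 100 = 117.6392
Fisher = √(L × P) = √(116.7076 × 117.6392) = 117.1725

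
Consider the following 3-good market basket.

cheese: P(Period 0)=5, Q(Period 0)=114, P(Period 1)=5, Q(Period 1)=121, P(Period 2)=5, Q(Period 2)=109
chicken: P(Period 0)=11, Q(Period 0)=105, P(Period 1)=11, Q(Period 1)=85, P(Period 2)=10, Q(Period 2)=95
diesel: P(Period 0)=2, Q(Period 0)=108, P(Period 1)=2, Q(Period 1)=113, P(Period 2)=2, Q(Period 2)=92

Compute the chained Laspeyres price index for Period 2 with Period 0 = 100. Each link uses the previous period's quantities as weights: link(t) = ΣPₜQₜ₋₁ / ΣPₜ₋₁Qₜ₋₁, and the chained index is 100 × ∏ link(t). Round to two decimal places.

Link Period 0→Period 1:
ΣP(Period 1)Q(Period 0) = 5×114 + 11×105 + 2×108 = 570 + 1155 + 216 = 1941
ΣP(Period 0)Q(Period 0) = 5×114 + 11×105 + 2×108 = 570 + 1155 + 216 = 1941
link = 1941/1941 = 1.000000
Link Period 1→Period 2:
ΣP(Period 2)Q(Period 1) = 5×121 + 10×85 + 2×113 = 605 + 850 + 226 = 1681
ΣP(Period 1)Q(Period 1) = 5×121 + 11×85 + 2×113 = 605 + 935 + 226 = 1766
link = 1681/1766 = 0.951869
Chained index = 100 × 1.000000 × 0.951869 = 95.1869

95.19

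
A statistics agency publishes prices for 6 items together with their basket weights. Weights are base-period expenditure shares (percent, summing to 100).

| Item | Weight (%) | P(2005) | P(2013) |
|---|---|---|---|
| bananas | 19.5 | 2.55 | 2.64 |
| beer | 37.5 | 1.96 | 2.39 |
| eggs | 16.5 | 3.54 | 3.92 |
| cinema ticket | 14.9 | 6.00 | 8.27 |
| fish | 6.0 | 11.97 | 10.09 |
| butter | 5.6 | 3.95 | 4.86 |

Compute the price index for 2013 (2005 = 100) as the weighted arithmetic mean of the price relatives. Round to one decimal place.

bananas: 19.5 × (2.64/2.55) = 19.5 × 1.035294 = 20.1882
beer: 37.5 × (2.39/1.96) = 37.5 × 1.219388 = 45.7270
eggs: 16.5 × (3.92/3.54) = 16.5 × 1.107345 = 18.2712
cinema ticket: 14.9 × (8.27/6.00) = 14.9 × 1.378333 = 20.5372
fish: 6.0 × (10.09/11.97) = 6.0 × 0.842941 = 5.0576
butter: 5.6 × (4.86/3.95) = 5.6 × 1.230380 = 6.8901
Index = Σ wᵢ·(p₁ᵢ/p₀ᵢ) = 20.1882 + 45.7270 + 18.2712 + 20.5372 + 5.0576 + 6.8901 = 116.6714

116.7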